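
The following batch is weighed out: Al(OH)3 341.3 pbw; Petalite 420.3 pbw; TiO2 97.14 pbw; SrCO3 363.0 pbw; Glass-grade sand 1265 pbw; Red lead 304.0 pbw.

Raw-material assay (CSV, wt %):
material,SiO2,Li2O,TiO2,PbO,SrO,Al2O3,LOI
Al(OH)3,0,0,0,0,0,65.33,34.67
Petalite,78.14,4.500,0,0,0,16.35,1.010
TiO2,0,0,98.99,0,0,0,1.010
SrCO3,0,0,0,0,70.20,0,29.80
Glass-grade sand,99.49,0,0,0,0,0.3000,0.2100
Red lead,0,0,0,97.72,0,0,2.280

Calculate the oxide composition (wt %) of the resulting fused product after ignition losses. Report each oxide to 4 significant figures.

Values along the way are printed, rounded to four significant digits, at each printed step; every computation keeps full float precision at every stage. A single rounding produces each reported result; all derived quantities, including ignition loss, totals, glass mass, six oxide percentages, yield, are computed starting from the weights on 2549 pbw of glass at full float precision, exactly as printed in problem or answer.
Per-oxide mass from batch:
  SiO2: 420.3·0.7814 + 1265·0.9949 = 1587 pbw
  Li2O: 420.3·0.04500 = 18.91 pbw
  TiO2: 97.14·0.9899 = 96.16 pbw
  PbO: 304.0·0.9772 = 297.1 pbw
  SrO: 363.0·0.7020 = 254.8 pbw
  Al2O3: 341.3·0.6533 + 420.3·0.1635 + 1265·0.003000 = 295.5 pbw
LOI: 341.3·0.3467 + 420.3·0.01010 + 97.14·0.01010 + 363.0·0.2980 + 1265·0.002100 + 304.0·0.02280 = 241.3 pbw
Glass = total batch minus LOI = 2791 − 241.3 = 2549 pbw (the oxide masses sum to this)
percent share: oxide ÷ glass, ×100

Glass mass = 2549 pbw (batch 2791 − LOI 241.3).
Composition: SiO2 62.25%, Li2O 0.7419%, TiO2 3.772%, PbO 11.65%, SrO 9.995%, Al2O3 11.59%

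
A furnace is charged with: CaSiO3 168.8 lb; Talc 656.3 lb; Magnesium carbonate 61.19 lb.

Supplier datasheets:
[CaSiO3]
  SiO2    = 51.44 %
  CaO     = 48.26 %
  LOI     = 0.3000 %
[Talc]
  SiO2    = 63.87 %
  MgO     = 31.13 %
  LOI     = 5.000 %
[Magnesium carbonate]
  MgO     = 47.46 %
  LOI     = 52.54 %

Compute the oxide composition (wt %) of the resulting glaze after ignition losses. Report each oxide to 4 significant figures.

The intermediate values are printed (rounded to 4 significant figures) in the printout; each numeric step maintains full float precision in all steps — every reported result undergoes a single rounding — the derived quantities are re-derived in exact precision (net glass mass, the totals, the three compositions, the yield, LOI) using the weight values at 820.8 lb of glass as quoted within the problem or the answer.
Oxide masses out of the charge:
  SiO2: 168.8·0.5144 + 656.3·0.6387 = 506.0 lb
  CaO: 168.8·0.4826 = 81.46 lb
  MgO: 656.3·0.3113 + 61.19·0.4746 = 233.3 lb
LOI: 168.8·0.003000 + 656.3·0.05000 + 61.19·0.5254 = 65.47 lb
Glass mass = batch − LOI = 886.3 − 65.47 = 820.8 lb (= the summed oxide contributions)
wt %: oxide over glass, times 100

Glass mass = 820.8 lb (batch 886.3 − LOI 65.47).
Composition: SiO2 61.65%, CaO 9.925%, MgO 28.43%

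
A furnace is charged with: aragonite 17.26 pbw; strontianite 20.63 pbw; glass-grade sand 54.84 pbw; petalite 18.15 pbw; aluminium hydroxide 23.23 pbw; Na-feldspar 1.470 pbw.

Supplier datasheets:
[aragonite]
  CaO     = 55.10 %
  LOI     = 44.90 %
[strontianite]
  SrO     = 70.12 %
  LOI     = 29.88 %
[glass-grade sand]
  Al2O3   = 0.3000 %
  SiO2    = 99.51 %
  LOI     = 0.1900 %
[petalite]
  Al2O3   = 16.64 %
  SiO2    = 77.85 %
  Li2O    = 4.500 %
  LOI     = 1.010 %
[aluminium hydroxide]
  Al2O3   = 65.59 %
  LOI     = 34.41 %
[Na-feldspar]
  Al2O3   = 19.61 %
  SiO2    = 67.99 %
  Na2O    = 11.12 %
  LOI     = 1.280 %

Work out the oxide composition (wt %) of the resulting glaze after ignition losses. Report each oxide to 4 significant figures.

Mid-chain values are shown rounded off to 4 significant figures between the steps; full float precision is held in every operation; each reported value is rounded a single time; the derived quantities, which include totals, net glass mass, LOI, the six compositions, yield, are carried at exact precision, precisely as stated by question or answer, from the weighed amounts at 113.4 pbw of glass.
Delivered oxide masses:
  Al2O3: 54.84·0.003000 + 18.15·0.1664 + 23.23·0.6559 + 1.470·0.1961 = 18.71 pbw
  SrO: 20.63·0.7012 = 14.47 pbw
  SiO2: 54.84·0.9951 + 18.15·0.7785 + 1.470·0.6799 = 69.70 pbw
  Na2O: 1.470·0.1112 = 0.1635 pbw
  Li2O: 18.15·0.04500 = 0.8167 pbw
  CaO: 17.26·0.5510 = 9.510 pbw
LOI: 17.26·0.4490 + 20.63·0.2988 + 54.84·0.001900 + 18.15·0.01010 + 23.23·0.3441 + 1.470·0.01280 = 22.21 pbw
batch − LOI leaves glass = 135.6 − 22.21 = 113.4 pbw (matching Σ of the oxides)
each oxide over glass, ×100, is wt %

Glass mass = 113.4 pbw (batch 135.6 − LOI 22.21).
Composition: Al2O3 16.50%, SrO 12.76%, SiO2 61.48%, Na2O 0.1442%, Li2O 0.7205%, CaO 8.389%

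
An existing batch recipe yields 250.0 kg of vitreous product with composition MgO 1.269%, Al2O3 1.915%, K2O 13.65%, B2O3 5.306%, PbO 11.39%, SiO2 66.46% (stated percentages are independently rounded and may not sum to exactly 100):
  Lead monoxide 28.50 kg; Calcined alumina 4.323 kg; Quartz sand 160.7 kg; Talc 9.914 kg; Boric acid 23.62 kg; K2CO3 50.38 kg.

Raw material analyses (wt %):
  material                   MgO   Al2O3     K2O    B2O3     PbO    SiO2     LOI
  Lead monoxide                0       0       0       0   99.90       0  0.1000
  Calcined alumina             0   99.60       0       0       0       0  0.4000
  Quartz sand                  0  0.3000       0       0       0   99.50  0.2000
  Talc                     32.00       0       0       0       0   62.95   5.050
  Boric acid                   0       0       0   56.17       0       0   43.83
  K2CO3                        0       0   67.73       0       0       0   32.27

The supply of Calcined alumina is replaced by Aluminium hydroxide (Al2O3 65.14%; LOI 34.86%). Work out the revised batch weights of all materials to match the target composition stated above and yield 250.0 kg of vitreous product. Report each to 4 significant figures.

Revised batch per 250.0 kg vitreous product:
  Lead monoxide: 28.50 kg
  Aluminium hydroxide: 6.609 kg
  Quartz sand: 160.7 kg
  Talc: 9.914 kg
  Boric acid: 23.62 kg
  K2CO3: 50.38 kg
Total batch = 279.7 kg; LOI loss = 29.76 kg

The whole derivation runs at exact precision in every operation — working values are shown, rounded to four significant figures, between the steps. Every reported value sees exactly one rounding. All derived quantities are computed starting from the weights at 250.0 kg of glass at full precision (net glass mass, yield, six oxide percentages, LOI, totals), as they appear in either problem or answer.
Target oxide masses per 250.0 kg vitreous product:
  MgO: 1.269% × 250.0 = 3.172 kg
  Al2O3: 1.915% × 250.0 = 4.788 kg
  K2O: 13.65% × 250.0 = 34.12 kg
  B2O3: 5.306% × 250.0 = 13.26 kg
  PbO: 11.39% × 250.0 = 28.48 kg
  SiO2: 66.46% × 250.0 = 166.2 kg
Oxide-by-oxide audit with the batch weights as given, versus the basis set out (sum by sum, the targets are met once rounding is allowed for):
  MgO: 9.914·0.3200 = 3.172 kg (target 3.172 kg)
  Al2O3: 6.609·0.6514 + 160.7·0.003000 = 4.787 kg (target 4.788 kg)
  K2O: 50.38·0.6773 = 34.12 kg (target 34.12 kg)
  B2O3: 23.62·0.5617 = 13.27 kg (target 13.26 kg)
  PbO: 28.50·0.9990 = 28.47 kg (target 28.48 kg)
  SiO2: 160.7·0.9950 + 9.914·0.6295 = 166.1 kg (target 166.2 kg)
Mass balance on the glass: total charge less LOI = 250.0 kg (targets for the oxides total 250.0 kg; stated basis 250.0 kg — rounding explains the deltas).
Total batch = Σ batch = 279.7 kg; Σ batch·LOI gives LOI loss = 29.76 kg; as yield: glass ÷ batch → 89.36%.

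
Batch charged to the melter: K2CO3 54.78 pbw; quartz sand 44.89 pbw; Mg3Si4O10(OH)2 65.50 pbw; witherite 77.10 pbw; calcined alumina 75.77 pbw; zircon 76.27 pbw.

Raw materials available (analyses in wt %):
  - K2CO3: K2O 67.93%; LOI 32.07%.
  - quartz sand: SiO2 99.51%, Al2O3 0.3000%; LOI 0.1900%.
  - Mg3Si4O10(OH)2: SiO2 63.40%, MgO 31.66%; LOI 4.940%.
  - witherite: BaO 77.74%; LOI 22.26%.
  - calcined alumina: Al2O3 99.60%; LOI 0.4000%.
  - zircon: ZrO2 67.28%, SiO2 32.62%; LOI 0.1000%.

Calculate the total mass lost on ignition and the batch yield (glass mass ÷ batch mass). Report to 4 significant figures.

In-progress results are shown (rounded to 4 significant figures) as written. Each numeric step runs at exact precision throughout; each reported figure carries a single rounding; derived quantities, which include the six compositions, totals, yield, glass mass, LOI, are re-derived in exact precision, as given in problem or answer, from the weighed amounts per 355.9 pbw of glass.
Ignition loss by material:
  K2CO3: 54.78 × 0.3207 = 17.57 pbw
  quartz sand: 44.89 × 0.001900 = 0.08529 pbw
  Mg3Si4O10(OH)2: 65.50 × 0.04940 = 3.236 pbw
  witherite: 77.10 × 0.2226 = 17.16 pbw
  calcined alumina: 75.77 × 0.004000 = 0.3031 pbw
  zircon: 76.27 × 0.001000 = 0.07627 pbw
Total LOI = 38.43 pbw
Glass = batch − LOI = 394.3 − 38.43 = 355.9 pbw

LOI loss = 38.43 pbw; glass = 355.9 pbw; yield = 90.25%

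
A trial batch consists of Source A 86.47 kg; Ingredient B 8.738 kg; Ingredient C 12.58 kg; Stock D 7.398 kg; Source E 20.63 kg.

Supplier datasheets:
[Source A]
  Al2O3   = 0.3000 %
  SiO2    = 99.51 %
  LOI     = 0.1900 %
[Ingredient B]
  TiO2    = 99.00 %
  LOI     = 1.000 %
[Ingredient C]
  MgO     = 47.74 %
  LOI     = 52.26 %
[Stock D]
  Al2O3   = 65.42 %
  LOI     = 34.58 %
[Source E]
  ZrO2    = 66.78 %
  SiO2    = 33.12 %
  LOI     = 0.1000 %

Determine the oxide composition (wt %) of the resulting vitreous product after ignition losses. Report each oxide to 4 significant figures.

Every computation runs at full float precision all the way through — mid-chain values appear (rounded to 4 significant digits) across the worked steps. Every reported number takes exactly one rounding — all derived quantities, including the totals, five oxide percentages, net glass mass, LOI, yield, are computed using the weight values per 126.4 kg of glass at exact precision exactly as printed in the question or the answer.
Oxide-by-oxide delivered mass:
  Al2O3: 86.47·0.003000 + 7.398·0.6542 = 5.099 kg
  TiO2: 8.738·0.9900 = 8.651 kg
  ZrO2: 20.63·0.6678 = 13.78 kg
  SiO2: 86.47·0.9951 + 20.63·0.3312 = 92.88 kg
  MgO: 12.58·0.4774 = 6.006 kg
LOI: 86.47·0.001900 + 8.738·0.01000 + 12.58·0.5226 + 7.398·0.3458 + 20.63·0.001000 = 9.405 kg
Resulting glass, batch − LOI: 135.8 − 9.405 = 126.4 kg (= the summed oxide contributions)
wt %: oxide over glass, times 100

Glass mass = 126.4 kg (batch 135.8 − LOI 9.405).
Composition: Al2O3 4.034%, TiO2 6.843%, ZrO2 10.90%, SiO2 73.47%, MgO 4.751%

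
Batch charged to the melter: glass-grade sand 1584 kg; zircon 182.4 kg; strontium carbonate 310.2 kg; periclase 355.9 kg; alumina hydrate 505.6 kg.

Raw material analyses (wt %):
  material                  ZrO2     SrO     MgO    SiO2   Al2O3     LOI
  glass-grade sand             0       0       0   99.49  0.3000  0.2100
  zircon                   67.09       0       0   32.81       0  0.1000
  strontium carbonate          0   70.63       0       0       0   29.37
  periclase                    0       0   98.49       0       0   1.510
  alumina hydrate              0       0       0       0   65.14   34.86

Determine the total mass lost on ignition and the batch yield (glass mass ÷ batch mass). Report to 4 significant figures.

LOI loss = 276.2 kg; glass = 2662 kg; yield = 90.60%

Every computation holds full float precision from first step to last. In-progress results are displayed, rounded to 4 significant digits, when written out. Exactly one rounding goes into every reported result; derived quantities, including yield, net glass mass, LOI, the five compositions, totals, are rebuilt from the weighed amounts for 2662 kg of glass at exact precision, as they appear in problem or answer.
Each material's LOI contribution:
  glass-grade sand: 1584 × 0.002100 = 3.326 kg
  zircon: 182.4 × 0.001000 = 0.1824 kg
  strontium carbonate: 310.2 × 0.2937 = 91.11 kg
  periclase: 355.9 × 0.01510 = 5.374 kg
  alumina hydrate: 505.6 × 0.3486 = 176.3 kg
Total LOI = 276.2 kg
Glass = batch − LOI = 2938 − 276.2 = 2662 kg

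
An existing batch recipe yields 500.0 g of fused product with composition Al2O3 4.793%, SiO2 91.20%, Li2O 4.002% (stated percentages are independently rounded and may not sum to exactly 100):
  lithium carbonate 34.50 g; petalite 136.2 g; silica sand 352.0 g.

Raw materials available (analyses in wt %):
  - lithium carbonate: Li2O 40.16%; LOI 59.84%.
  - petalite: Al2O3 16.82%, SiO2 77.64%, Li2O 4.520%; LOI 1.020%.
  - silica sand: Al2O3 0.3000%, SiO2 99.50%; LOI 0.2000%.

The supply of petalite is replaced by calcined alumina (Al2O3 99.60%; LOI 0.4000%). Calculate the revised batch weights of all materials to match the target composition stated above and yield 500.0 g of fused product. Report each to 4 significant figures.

All internal work runs at full precision through every step — in-progress results are printed, with 4-significant-figure rounding, in the working; exactly one rounding goes into every reported number — the derived quantities, which include net glass mass, the three compositions, LOI, totals, yield, are rebuilt in exact precision, as given in the problem or the answer, from the batch weights on 500.0 g of glass.
Oxide-by-oxide targets in 500.0 g fused product:
  Al2O3: 4.793% × 500.0 = 23.96 g
  SiO2: 91.20% × 500.0 = 456.0 g
  Li2O: 4.002% × 500.0 = 20.01 g
Checking each oxide sum working from each reported weight, under the basis named above (every target is met by its sum within answer rounding):
  Al2O3: 22.68·0.9960 + 458.3·0.003000 = 23.96 g (target 23.96 g)
  SiO2: 458.3·0.9950 = 456.0 g (target 456.0 g)
  Li2O: 49.83·0.4016 = 20.01 g (target 20.01 g)
The glass-mass cross-check: batch total minus LOI = 500.0 g (per-oxide target masses sum to 500.0 g; the stated basis being 500.0 g — rounding explains the deltas).
Summing the batch: Σ batch = 530.8 g; LOI loss = Σ batch·LOI = 30.83 g; yield: glass divided by total = 94.19%.

Revised batch per 500.0 g fused product:
  lithium carbonate: 49.83 g
  calcined alumina: 22.68 g
  silica sand: 458.3 g
Total batch = 530.8 g; LOI loss = 30.83 g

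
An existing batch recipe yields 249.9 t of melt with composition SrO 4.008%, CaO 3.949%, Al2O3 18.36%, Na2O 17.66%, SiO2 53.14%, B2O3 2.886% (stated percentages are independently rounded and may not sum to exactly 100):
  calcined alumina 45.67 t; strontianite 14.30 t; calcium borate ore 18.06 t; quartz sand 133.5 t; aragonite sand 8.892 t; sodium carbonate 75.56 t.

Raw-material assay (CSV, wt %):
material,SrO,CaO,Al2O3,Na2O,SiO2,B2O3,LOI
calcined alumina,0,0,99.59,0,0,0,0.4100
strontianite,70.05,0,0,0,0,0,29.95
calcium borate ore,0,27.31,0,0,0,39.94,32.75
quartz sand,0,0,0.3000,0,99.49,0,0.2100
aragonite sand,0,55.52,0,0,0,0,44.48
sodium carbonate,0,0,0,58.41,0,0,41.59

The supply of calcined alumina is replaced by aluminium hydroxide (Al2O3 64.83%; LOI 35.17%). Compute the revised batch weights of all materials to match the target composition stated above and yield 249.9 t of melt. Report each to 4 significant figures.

Values along the way are printed with 4-significant-figure rounding in the working. The working math keeps full float precision from first step to last. A single rounding finalizes each reported value; derived quantities (the yield, net glass mass, totals, LOI, six oxide percentages) are computed using the weight values on 249.9 t of glass at full precision as written in the problem or the answer.
Per-oxide target masses for 249.9 t melt:
  SrO: 4.008% × 249.9 = 10.02 t
  CaO: 3.949% × 249.9 = 9.869 t
  Al2O3: 18.36% × 249.9 = 45.88 t
  Na2O: 17.66% × 249.9 = 44.13 t
  SiO2: 53.14% × 249.9 = 132.8 t
  B2O3: 2.886% × 249.9 = 7.212 t
Mass-balance tally per oxide given the weights on record, relative to the basis at hand (summed amounts equal target values up to rounding of the answer):
  SrO: 14.30·0.7005 = 10.02 t (target 10.02 t)
  CaO: 18.06·0.2731 + 8.892·0.5552 = 9.869 t (target 9.869 t)
  Al2O3: 70.15·0.6483 + 133.5·0.003000 = 45.88 t (target 45.88 t)
  Na2O: 75.56·0.5841 = 44.13 t (target 44.13 t)
  SiO2: 133.5·0.9949 = 132.8 t (target 132.8 t)
  B2O3: 18.06·0.3994 = 7.213 t (target 7.212 t)
Glass-mass closure: the batch minus its LOI: 249.9 t (the Σ of target masses is 249.9 t; with the basis standing at 249.9 t — rounding explains the deltas).
Adding the batch up: Σ batch = 320.5 t; Σ batch·LOI gives LOI loss = 70.53 t; yield: glass divided by total = 77.99%.

Revised batch per 249.9 t melt:
  aluminium hydroxide: 70.15 t
  strontianite: 14.30 t
  calcium borate ore: 18.06 t
  quartz sand: 133.5 t
  aragonite sand: 8.892 t
  sodium carbonate: 75.56 t
Total batch = 320.5 t; LOI loss = 70.53 t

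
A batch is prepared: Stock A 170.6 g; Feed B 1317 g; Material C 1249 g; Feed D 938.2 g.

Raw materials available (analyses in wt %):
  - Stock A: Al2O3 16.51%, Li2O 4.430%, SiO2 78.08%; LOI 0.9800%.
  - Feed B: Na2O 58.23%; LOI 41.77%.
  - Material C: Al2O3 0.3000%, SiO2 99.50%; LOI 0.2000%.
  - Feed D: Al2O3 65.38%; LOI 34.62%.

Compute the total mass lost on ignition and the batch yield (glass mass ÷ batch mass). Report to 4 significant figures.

Each numeric step maintains full float precision end to end — in-progress results are displayed (rounded to four significant digits) between the steps — exactly one rounding goes into each reported result; derived quantities, which include the yield, the four compositions, totals, ignition loss, net glass mass, are computed at full float precision, precisely as stated by the question or the answer, from the batch weights per 2796 g of glass.
LOI of each material in turn:
  Stock A: 170.6 × 0.009800 = 1.672 g
  Feed B: 1317 × 0.4177 = 550.1 g
  Material C: 1249 × 0.002000 = 2.498 g
  Feed D: 938.2 × 0.3462 = 324.8 g
Total LOI = 879.1 g
Glass = batch − LOI = 3675 − 879.1 = 2796 g

LOI loss = 879.1 g; glass = 2796 g; yield = 76.08%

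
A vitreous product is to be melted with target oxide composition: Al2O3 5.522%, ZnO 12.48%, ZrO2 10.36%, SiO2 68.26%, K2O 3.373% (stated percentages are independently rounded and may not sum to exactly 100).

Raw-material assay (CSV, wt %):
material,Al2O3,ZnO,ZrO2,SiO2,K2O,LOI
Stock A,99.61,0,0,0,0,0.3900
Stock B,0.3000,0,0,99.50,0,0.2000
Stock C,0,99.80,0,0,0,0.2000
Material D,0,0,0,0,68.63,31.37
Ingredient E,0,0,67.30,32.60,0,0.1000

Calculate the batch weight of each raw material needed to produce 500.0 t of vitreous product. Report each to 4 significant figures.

Batch per 500.0 t vitreous product:
  Stock A: 26.76 t
  Stock B: 317.8 t
  Stock C: 62.53 t
  Material D: 24.57 t
  Ingredient E: 76.97 t
Total batch = 508.6 t; LOI loss = 8.650 t; yield = 98.30%

All internal work carries full precision end to end; values along the way appear, rounded to four significant digits, within the worked lines. Exactly one rounding goes into each reported number. Derived quantities (yield, glass mass, LOI, five oxide percentages, totals) are carried using the weight values per 500.0 t of glass at full precision as set out in question or answer.
Oxide-by-oxide targets in 500.0 t vitreous product:
  Al2O3: 5.522% × 500.0 = 27.61 t
  ZnO: 12.48% × 500.0 = 62.40 t
  ZrO2: 10.36% × 500.0 = 51.80 t
  SiO2: 68.26% × 500.0 = 341.3 t
  K2O: 3.373% × 500.0 = 16.86 t
Per-oxide balance check working from each reported weight, relative to the basis at hand (delivered sums recover each target up to rounding of the answer):
  Al2O3: 26.76·0.9961 + 317.8·0.003000 = 27.61 t (target 27.61 t)
  ZnO: 62.53·0.9980 = 62.40 t (target 62.40 t)
  ZrO2: 76.97·0.6730 = 51.80 t (target 51.80 t)
  SiO2: 317.8·0.9950 + 76.97·0.3260 = 341.3 t (target 341.3 t)
  K2O: 24.57·0.6863 = 16.86 t (target 16.86 t)
Glass-mass sanity pass: Σ batch − LOI loss = 500.0 t (the Σ of target masses is 500.0 t; against the stated basis, 500.0 t — differing by rounding only).
Batch grand total — Σ batch = 508.6 t; ignition loss, Σ(batch × LOI) = 8.650 t; yield = glass ÷ total batch = 98.30%.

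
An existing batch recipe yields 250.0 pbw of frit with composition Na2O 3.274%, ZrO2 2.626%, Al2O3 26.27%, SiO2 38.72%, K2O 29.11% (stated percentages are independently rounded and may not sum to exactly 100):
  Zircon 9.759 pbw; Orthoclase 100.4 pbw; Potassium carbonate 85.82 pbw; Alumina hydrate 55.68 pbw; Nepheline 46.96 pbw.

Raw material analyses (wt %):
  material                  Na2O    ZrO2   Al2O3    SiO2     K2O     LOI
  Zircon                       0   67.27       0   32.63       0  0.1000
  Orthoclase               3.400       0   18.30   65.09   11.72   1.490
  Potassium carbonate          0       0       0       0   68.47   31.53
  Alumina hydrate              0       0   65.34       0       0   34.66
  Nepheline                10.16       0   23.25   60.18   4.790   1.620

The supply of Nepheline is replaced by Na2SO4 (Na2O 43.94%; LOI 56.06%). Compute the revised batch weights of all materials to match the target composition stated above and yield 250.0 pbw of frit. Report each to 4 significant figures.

Full precision is kept at each step — in-progress results are displayed rounded off to 4 significant figures at each printed step — every reported result undergoes a single rounding — all derived quantities, which include totals, net glass mass, five oxide percentages, LOI, yield, are computed at exact precision, exactly as shown in the problem or answer text, starting from the weights for 250.0 pbw of glass.
Oxide mass targets, per 250.0 pbw frit:
  Na2O: 3.274% × 250.0 = 8.185 pbw
  ZrO2: 2.626% × 250.0 = 6.565 pbw
  Al2O3: 26.27% × 250.0 = 65.68 pbw
  SiO2: 38.72% × 250.0 = 96.80 pbw
  K2O: 29.11% × 250.0 = 72.78 pbw
Verifying the oxide balance per the reported batch figures, per the basis as stated (sum by sum, the targets are met once rounding is allowed for):
  Na2O: 143.8·0.03400 + 7.499·0.4394 = 8.184 pbw (target 8.185 pbw)
  ZrO2: 9.759·0.6727 = 6.565 pbw (target 6.565 pbw)
  Al2O3: 143.8·0.1830 + 60.23·0.6534 = 65.67 pbw (target 65.68 pbw)
  SiO2: 9.759·0.3263 + 143.8·0.6509 = 96.78 pbw (target 96.80 pbw)
  K2O: 143.8·0.1172 + 81.67·0.6847 = 72.77 pbw (target 72.78 pbw)
Glass-mass closure: Σ batch − LOI loss = 250.0 pbw (the Σ of target masses is 250.0 pbw; with the basis standing at 250.0 pbw — rounding explains the deltas).
Total batch = Σ batch = 303.0 pbw; the LOI term Σ batch·LOI equals 52.98 pbw; as yield: glass ÷ batch → 82.51%.

Revised batch per 250.0 pbw frit:
  Zircon: 9.759 pbw
  Orthoclase: 143.8 pbw
  Potassium carbonate: 81.67 pbw
  Alumina hydrate: 60.23 pbw
  Na2SO4: 7.499 pbw
Total batch = 303.0 pbw; LOI loss = 52.98 pbw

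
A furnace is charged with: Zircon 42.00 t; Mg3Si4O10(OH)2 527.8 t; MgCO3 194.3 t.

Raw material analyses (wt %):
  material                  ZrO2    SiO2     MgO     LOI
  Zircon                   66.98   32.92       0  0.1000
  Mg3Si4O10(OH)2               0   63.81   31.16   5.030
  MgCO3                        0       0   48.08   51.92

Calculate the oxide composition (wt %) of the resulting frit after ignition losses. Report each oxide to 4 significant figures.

All arithmetic runs at exact precision from first step to last; mid-chain values are shown rounded to four significant figures at each printed step — each reported result sees exactly one rounding. The derived quantities, including net glass mass, the yield, ignition loss, three oxide percentages, the totals, are computed from the weighed amounts at 636.6 t of glass at full float precision as quoted within problem or answer.
Oxide-by-oxide delivered mass:
  ZrO2: 42.00·0.6698 = 28.13 t
  SiO2: 42.00·0.3292 + 527.8·0.6381 = 350.6 t
  MgO: 527.8·0.3116 + 194.3·0.4808 = 257.9 t
LOI: 42.00·0.001000 + 527.8·0.05030 + 194.3·0.5192 = 127.5 t
Resulting glass, batch − LOI: 764.1 − 127.5 = 636.6 t (= Σ oxide masses)
each oxide over glass, ×100, is wt %

Glass mass = 636.6 t (batch 764.1 − LOI 127.5).
Composition: ZrO2 4.419%, SiO2 55.07%, MgO 40.51%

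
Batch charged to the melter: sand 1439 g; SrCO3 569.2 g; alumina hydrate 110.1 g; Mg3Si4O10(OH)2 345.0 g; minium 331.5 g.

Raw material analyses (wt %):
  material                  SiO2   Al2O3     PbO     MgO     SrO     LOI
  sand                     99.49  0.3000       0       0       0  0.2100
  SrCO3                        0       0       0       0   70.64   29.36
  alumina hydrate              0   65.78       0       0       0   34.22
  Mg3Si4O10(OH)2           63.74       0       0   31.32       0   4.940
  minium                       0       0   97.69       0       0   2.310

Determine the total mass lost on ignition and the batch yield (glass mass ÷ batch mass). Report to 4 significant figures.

LOI loss = 232.5 g; glass = 2562 g; yield = 91.68%

Full float precision is carried from start to finish; mid-chain values are shown rounded off to 4 significant digits in the working — each reported figure receives exactly one rounding. Derived quantities (the five compositions, ignition loss, yield, totals, net glass mass) are computed in full float precision from the batch weights at 2562 g of glass as set out in problem or answer.
Material-by-material LOI:
  sand: 1439 × 0.002100 = 3.022 g
  SrCO3: 569.2 × 0.2936 = 167.1 g
  alumina hydrate: 110.1 × 0.3422 = 37.68 g
  Mg3Si4O10(OH)2: 345.0 × 0.04940 = 17.04 g
  minium: 331.5 × 0.02310 = 7.658 g
Total LOI = 232.5 g
Glass = batch − LOI = 2795 − 232.5 = 2562 g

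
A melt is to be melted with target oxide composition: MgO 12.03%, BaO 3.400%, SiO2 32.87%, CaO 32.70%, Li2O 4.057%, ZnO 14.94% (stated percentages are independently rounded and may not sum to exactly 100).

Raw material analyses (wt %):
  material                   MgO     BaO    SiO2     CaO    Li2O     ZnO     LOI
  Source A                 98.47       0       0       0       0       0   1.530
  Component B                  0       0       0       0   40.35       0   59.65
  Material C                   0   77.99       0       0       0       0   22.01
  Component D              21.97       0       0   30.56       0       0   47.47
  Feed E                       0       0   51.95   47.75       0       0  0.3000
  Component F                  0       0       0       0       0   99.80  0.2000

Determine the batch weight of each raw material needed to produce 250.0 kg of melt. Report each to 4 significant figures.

Working values appear, with 4-significant-figure rounding, in the printout — the working math keeps exact precision from start to finish; a single rounding yields each reported result — all derived quantities, including the yield, totals, ignition loss, glass mass, six oxide percentages, are re-derived from the weighed amounts on 250.0 kg of glass at full float precision precisely as stated by problem or answer.
Target masses of each oxide per 250.0 kg melt:
  MgO: 12.03% × 250.0 = 30.08 kg
  BaO: 3.400% × 250.0 = 8.500 kg
  SiO2: 32.87% × 250.0 = 82.18 kg
  CaO: 32.70% × 250.0 = 81.75 kg
  Li2O: 4.057% × 250.0 = 10.14 kg
  ZnO: 14.94% × 250.0 = 37.35 kg
Balance tally, oxide-wise, given the weights on record, at the basis given (target by target, the sums agree up to rounding of the answer):
  MgO: 26.00·0.9847 + 20.35·0.2197 = 30.07 kg (target 30.08 kg)
  BaO: 10.90·0.7799 = 8.501 kg (target 8.500 kg)
  SiO2: 158.2·0.5195 = 82.18 kg (target 82.18 kg)
  CaO: 20.35·0.3056 + 158.2·0.4775 = 81.76 kg (target 81.75 kg)
  Li2O: 25.14·0.4035 = 10.14 kg (target 10.14 kg)
  ZnO: 37.42·0.9980 = 37.35 kg (target 37.35 kg)
Consistency of the glass mass: net batch after ignition = 250.0 kg (per-oxide target masses sum to 250.0 kg; with the basis standing at 250.0 kg — rounding explains the deltas).
Batch total: Σ batch = 278.0 kg; the LOI term Σ batch·LOI equals 28.00 kg; yield = glass ÷ total batch = 89.93%.

Batch per 250.0 kg melt:
  Source A: 26.00 kg
  Component B: 25.14 kg
  Material C: 10.90 kg
  Component D: 20.35 kg
  Feed E: 158.2 kg
  Component F: 37.42 kg
Total batch = 278.0 kg; LOI loss = 28.00 kg; yield = 89.93%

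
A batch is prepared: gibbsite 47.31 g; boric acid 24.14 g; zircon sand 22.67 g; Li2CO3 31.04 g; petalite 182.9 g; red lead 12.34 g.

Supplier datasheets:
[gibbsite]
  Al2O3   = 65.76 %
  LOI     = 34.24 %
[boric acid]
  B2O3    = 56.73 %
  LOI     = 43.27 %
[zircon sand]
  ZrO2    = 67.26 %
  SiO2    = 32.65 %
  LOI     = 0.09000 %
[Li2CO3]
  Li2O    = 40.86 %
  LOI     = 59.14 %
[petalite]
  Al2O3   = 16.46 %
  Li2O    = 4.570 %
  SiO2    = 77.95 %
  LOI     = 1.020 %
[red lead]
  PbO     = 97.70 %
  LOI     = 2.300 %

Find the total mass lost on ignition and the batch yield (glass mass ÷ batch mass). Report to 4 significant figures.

Values along the way appear, rounded to 4 significant figures, at each printed step; the working math maintains exact precision at each step — each reported result takes just one rounding. All derived quantities are re-derived at full float precision (ignition loss, the totals, six oxide percentages, yield, glass mass) from the weighed amounts at 273.2 g of glass, as set out in the question or the answer.
Material-by-material LOI:
  gibbsite: 47.31 × 0.3424 = 16.20 g
  boric acid: 24.14 × 0.4327 = 10.45 g
  zircon sand: 22.67 × 9.000e-04 = 0.02040 g
  Li2CO3: 31.04 × 0.5914 = 18.36 g
  petalite: 182.9 × 0.01020 = 1.866 g
  red lead: 12.34 × 0.02300 = 0.2838 g
Total LOI = 47.17 g
Glass = batch − LOI = 320.4 − 47.17 = 273.2 g

LOI loss = 47.17 g; glass = 273.2 g; yield = 85.28%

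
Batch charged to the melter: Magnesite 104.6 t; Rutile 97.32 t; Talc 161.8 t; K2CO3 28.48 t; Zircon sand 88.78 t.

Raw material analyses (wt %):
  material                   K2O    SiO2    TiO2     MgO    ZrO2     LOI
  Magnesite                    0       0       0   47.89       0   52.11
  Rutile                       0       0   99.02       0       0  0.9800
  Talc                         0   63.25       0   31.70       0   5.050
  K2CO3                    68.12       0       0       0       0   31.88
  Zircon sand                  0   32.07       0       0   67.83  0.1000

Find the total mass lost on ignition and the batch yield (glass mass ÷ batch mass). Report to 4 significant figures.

Values along the way are rounded to four significant figures when displayed — all internal work carries full precision all the way through. A single rounding yields each reported figure. Derived quantities, including totals, the five compositions, yield, glass mass, LOI, are re-derived using the weight values on 408.2 t of glass in exact precision precisely as stated by either problem or answer.
Per-material ignition loss:
  Magnesite: 104.6 × 0.5211 = 54.51 t
  Rutile: 97.32 × 0.009800 = 0.9537 t
  Talc: 161.8 × 0.05050 = 8.171 t
  K2CO3: 28.48 × 0.3188 = 9.079 t
  Zircon sand: 88.78 × 0.001000 = 0.08878 t
Total LOI = 72.80 t
Glass = batch − LOI = 481.0 − 72.80 = 408.2 t

LOI loss = 72.80 t; glass = 408.2 t; yield = 84.86%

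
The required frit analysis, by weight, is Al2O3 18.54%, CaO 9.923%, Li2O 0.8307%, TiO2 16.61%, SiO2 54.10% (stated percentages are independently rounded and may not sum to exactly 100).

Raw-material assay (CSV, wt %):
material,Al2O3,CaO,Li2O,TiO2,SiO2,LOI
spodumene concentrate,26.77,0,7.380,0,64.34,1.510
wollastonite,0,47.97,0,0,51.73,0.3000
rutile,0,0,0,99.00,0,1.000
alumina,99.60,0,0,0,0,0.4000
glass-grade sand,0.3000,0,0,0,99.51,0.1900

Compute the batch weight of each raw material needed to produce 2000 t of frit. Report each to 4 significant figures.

Batch per 2000 t frit:
  spodumene concentrate: 225.1 t
  wollastonite: 413.7 t
  rutile: 335.6 t
  alumina: 309.6 t
  glass-grade sand: 726.7 t
Total batch = 2011 t; LOI loss = 10.62 t; yield = 99.47%

The intermediate values are shown (rounded to 4 significant digits) between the steps; every computation holds exact precision in all steps. Exactly one rounding goes into every reported result — all derived quantities (the yield, the five compositions, LOI, the totals, glass mass) are rebuilt at full float precision using the weight values for 2000 t of glass, precisely as stated by the problem or the answer.
Target masses of each oxide per 2000 t frit:
  Al2O3: 18.54% × 2000 = 370.8 t
  CaO: 9.923% × 2000 = 198.5 t
  Li2O: 0.8307% × 2000 = 16.61 t
  TiO2: 16.61% × 2000 = 332.2 t
  SiO2: 54.10% × 2000 = 1082 t
Balance tally, oxide-wise, applying the batch weights above, versus the basis set out (delivered sums recover each target once rounding is allowed for):
  Al2O3: 225.1·0.2677 + 309.6·0.9960 + 726.7·0.003000 = 370.8 t (target 370.8 t)
  CaO: 413.7·0.4797 = 198.5 t (target 198.5 t)
  Li2O: 225.1·0.07380 = 16.61 t (target 16.61 t)
  TiO2: 335.6·0.9900 = 332.2 t (target 332.2 t)
  SiO2: 225.1·0.6434 + 413.7·0.5173 + 726.7·0.9951 = 1082 t (target 1082 t)
Auditing the glass mass value: whole batch net of LOI = 2000 t (the Σ of target masses is 2000 t; versus the stated basis of 2000 t — gaps are rounding artifacts).
Whole-batch sum: Σ batch = 2011 t; loss to ignition Σ batch·LOI = 10.62 t; as yield: glass ÷ batch → 99.47%.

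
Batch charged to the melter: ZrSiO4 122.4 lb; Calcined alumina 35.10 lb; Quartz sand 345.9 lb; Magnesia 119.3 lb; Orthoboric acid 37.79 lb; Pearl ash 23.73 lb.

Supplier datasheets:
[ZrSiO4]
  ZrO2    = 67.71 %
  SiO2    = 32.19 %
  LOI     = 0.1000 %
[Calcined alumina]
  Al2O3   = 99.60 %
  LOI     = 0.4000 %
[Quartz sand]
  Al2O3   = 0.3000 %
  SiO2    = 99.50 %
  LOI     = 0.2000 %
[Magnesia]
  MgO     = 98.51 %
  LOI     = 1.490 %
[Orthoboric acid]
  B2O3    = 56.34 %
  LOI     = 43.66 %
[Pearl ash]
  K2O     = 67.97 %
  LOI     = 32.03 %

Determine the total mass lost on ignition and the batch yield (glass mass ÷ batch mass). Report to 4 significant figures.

Mid-chain values are shown (rounded to four significant digits) at each printed step — the whole derivation holds exact precision at every stage — each reported result is rounded exactly once; derived quantities (LOI, totals, the six compositions, glass mass, yield) are carried from the weighed amounts at 657.4 lb of glass at full precision, as set out in problem or answer.
Each material's LOI contribution:
  ZrSiO4: 122.4 × 0.001000 = 0.1224 lb
  Calcined alumina: 35.10 × 0.004000 = 0.1404 lb
  Quartz sand: 345.9 × 0.002000 = 0.6918 lb
  Magnesia: 119.3 × 0.01490 = 1.778 lb
  Orthoboric acid: 37.79 × 0.4366 = 16.50 lb
  Pearl ash: 23.73 × 0.3203 = 7.601 lb
Total LOI = 26.83 lb
Glass = batch − LOI = 684.2 − 26.83 = 657.4 lb

LOI loss = 26.83 lb; glass = 657.4 lb; yield = 96.08%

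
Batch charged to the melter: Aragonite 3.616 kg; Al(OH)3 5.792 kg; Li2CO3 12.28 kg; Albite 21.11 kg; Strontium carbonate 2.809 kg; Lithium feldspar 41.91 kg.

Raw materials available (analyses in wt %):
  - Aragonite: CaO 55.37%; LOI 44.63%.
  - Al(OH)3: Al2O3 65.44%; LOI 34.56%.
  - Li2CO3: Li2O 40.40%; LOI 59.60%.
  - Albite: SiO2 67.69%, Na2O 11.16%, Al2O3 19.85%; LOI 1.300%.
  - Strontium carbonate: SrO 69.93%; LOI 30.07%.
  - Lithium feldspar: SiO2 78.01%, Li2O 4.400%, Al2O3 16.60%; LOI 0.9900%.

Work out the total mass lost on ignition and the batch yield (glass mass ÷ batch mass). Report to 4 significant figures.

All arithmetic keeps exact precision from start to finish — working values are printed, rounded to four significant figures, in the printout; every reported result receives exactly one rounding — derived quantities (totals, the yield, glass mass, ignition loss, the six compositions) are re-derived from the weighed amounts at 75.05 kg of glass at full float precision, precisely as stated by either problem or answer.
Loss on ignition, line by line:
  Aragonite: 3.616 × 0.4463 = 1.614 kg
  Al(OH)3: 5.792 × 0.3456 = 2.002 kg
  Li2CO3: 12.28 × 0.5960 = 7.319 kg
  Albite: 21.11 × 0.01300 = 0.2744 kg
  Strontium carbonate: 2.809 × 0.3007 = 0.8447 kg
  Lithium feldspar: 41.91 × 0.009900 = 0.4149 kg
Total LOI = 12.47 kg
Glass = batch − LOI = 87.52 − 12.47 = 75.05 kg

LOI loss = 12.47 kg; glass = 75.05 kg; yield = 85.75%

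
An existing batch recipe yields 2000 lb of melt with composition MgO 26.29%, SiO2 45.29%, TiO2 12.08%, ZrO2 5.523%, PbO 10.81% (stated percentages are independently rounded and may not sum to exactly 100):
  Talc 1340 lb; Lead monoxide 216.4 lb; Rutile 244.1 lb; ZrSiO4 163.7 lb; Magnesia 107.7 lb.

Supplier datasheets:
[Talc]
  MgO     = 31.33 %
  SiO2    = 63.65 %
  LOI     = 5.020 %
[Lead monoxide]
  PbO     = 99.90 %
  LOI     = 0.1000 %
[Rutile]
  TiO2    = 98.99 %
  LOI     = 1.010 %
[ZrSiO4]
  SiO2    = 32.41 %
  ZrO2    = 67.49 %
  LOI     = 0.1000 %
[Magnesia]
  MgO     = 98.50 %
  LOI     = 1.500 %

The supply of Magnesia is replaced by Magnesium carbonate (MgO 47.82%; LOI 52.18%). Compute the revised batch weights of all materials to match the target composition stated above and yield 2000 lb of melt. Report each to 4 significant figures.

Revised batch per 2000 lb melt:
  Talc: 1340 lb
  Lead monoxide: 216.4 lb
  Rutile: 244.1 lb
  ZrSiO4: 163.7 lb
  Magnesium carbonate: 221.8 lb
Total batch = 2186 lb; LOI loss = 185.8 lb

Intermediates are shown rounded to four significant figures alongside each step — all arithmetic keeps full precision in every operation. Every reported value is rounded just once; the derived quantities, which include five oxide percentages, glass mass, the totals, yield, ignition loss, are recomputed in full precision, exactly as shown in the question or the answer, using the weight values on 2000 lb of glass.
Per-oxide target masses for 2000 lb melt:
  MgO: 26.29% × 2000 = 525.8 lb
  SiO2: 45.29% × 2000 = 905.8 lb
  TiO2: 12.08% × 2000 = 241.6 lb
  ZrO2: 5.523% × 2000 = 110.5 lb
  PbO: 10.81% × 2000 = 216.2 lb
Mass-balance tally per oxide from the weights as reported, per the basis as stated (summed amounts equal target values inside rounding margins):
  MgO: 1340·0.3133 + 221.8·0.4782 = 525.9 lb (target 525.8 lb)
  SiO2: 1340·0.6365 + 163.7·0.3241 = 906.0 lb (target 905.8 lb)
  TiO2: 244.1·0.9899 = 241.6 lb (target 241.6 lb)
  ZrO2: 163.7·0.6749 = 110.5 lb (target 110.5 lb)
  PbO: 216.4·0.9990 = 216.2 lb (target 216.2 lb)
Glass-mass bookkeeping: total batch − LOI = 2000 lb (the targets, summed, come to 2000 lb; with the basis standing at 2000 lb — differing by rounding only).
Batch total: Σ batch = 2186 lb; LOI loss = Σ batch·LOI = 185.8 lb; as yield: glass ÷ batch → 91.50%.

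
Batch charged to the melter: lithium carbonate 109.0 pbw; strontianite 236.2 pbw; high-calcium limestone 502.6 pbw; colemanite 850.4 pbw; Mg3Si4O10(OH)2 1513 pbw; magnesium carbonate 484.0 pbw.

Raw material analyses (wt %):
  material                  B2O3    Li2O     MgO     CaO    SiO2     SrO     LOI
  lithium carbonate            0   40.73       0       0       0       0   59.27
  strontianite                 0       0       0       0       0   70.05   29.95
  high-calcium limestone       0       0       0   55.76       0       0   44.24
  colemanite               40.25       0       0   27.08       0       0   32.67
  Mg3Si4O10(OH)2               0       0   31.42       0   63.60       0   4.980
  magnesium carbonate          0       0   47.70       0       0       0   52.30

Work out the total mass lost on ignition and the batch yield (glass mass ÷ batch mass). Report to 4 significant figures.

LOI loss = 964.0 pbw; glass = 2731 pbw; yield = 73.91%

The intermediate values appear rounded to four significant digits on the page — the working math keeps full precision end to end; a single rounding finalizes every reported result. The derived quantities (the totals, the six compositions, glass mass, ignition loss, the yield) are rebuilt in exact precision using the weight values per 2731 pbw of glass, as written in question or answer.
Material-by-material LOI:
  lithium carbonate: 109.0 × 0.5927 = 64.60 pbw
  strontianite: 236.2 × 0.2995 = 70.74 pbw
  high-calcium limestone: 502.6 × 0.4424 = 222.4 pbw
  colemanite: 850.4 × 0.3267 = 277.8 pbw
  Mg3Si4O10(OH)2: 1513 × 0.04980 = 75.35 pbw
  magnesium carbonate: 484.0 × 0.5230 = 253.1 pbw
Total LOI = 964.0 pbw
Glass = batch − LOI = 3695 − 964.0 = 2731 pbw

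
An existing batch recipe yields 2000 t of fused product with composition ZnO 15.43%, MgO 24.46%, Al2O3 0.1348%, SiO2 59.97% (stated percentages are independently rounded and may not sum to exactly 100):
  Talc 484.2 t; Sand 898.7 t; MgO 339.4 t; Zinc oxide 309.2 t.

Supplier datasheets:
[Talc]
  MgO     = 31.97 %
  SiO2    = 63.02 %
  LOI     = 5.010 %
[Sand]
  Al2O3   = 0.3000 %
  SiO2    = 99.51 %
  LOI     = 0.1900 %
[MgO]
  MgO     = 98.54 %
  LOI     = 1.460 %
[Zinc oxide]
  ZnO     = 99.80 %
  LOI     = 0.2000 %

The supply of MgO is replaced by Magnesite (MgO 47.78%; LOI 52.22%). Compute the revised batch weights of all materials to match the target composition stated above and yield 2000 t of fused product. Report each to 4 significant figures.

Revised batch per 2000 t fused product:
  Talc: 484.2 t
  Sand: 898.7 t
  Magnesite: 699.9 t
  Zinc oxide: 309.2 t
Total batch = 2392 t; LOI loss = 392.1 t

All internal work carries exact precision at each step; intermediates appear, with 4-significant-digit rounding, as written; every reported number carries a single rounding. All derived quantities are carried in full precision (the yield, net glass mass, LOI, four oxide percentages, totals) using the weight values for 2000 t of glass as given in the problem or the answer.
Oxide-by-oxide targets in 2000 t fused product:
  ZnO: 15.43% × 2000 = 308.6 t
  MgO: 24.46% × 2000 = 489.2 t
  Al2O3: 0.1348% × 2000 = 2.696 t
  SiO2: 59.97% × 2000 = 1199 t
Balance tally, oxide-wise, from the weights as reported, at the basis given (oxide sums agree with the targets exact up to rounding of places):
  ZnO: 309.2·0.9980 = 308.6 t (target 308.6 t)
  MgO: 484.2·0.3197 + 699.9·0.4778 = 489.2 t (target 489.2 t)
  Al2O3: 898.7·0.003000 = 2.696 t (target 2.696 t)
  SiO2: 484.2·0.6302 + 898.7·0.9951 = 1199 t (target 1199 t)
Glass-mass closure: batch Σ − ignition loss = 2000 t (summing oxide targets gives 2000 t; the stated basis being 2000 t — rounding explains the deltas).
Whole-batch sum: Σ batch = 2392 t; ignition loss, Σ(batch × LOI) = 392.1 t; yield = glass ÷ total batch = 83.61%.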